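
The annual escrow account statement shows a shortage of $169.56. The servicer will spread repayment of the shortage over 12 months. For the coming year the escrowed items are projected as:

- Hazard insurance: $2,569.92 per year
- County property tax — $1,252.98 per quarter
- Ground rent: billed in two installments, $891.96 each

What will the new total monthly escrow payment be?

$794.61

Hazard insurance: $2,569.92 annually
County property tax: $1,252.98 × 4 = $5,011.92 annually
Ground rent: $891.96 × 2 = $1,783.92 annually
Total per year = $9,365.76
Per month = $9,365.76 ÷ 12 = $780.48
Shortage spread = $169.56 ÷ 12 = $14.13/mo
Adjusted monthly = $780.48 + $14.13 = $794.61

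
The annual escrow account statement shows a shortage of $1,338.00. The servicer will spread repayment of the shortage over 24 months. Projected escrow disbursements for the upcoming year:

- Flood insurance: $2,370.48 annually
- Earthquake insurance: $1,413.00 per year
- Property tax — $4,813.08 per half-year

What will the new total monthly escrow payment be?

$1,173.22

Flood insurance — $2,370.48
Earthquake insurance — $1,413.00
Property tax — $4,813.08 × 2 = $9,626.16
Yearly total = $2,370.48 + $1,413.00 + $9,626.16 = $13,409.64
Monthly = $13,409.64 ÷ 12 = $1,117.47
Shortage spread = $1,338.00 ÷ 24 = $55.75/mo
Adjusted monthly = $1,117.47 + $55.75 = $1,173.22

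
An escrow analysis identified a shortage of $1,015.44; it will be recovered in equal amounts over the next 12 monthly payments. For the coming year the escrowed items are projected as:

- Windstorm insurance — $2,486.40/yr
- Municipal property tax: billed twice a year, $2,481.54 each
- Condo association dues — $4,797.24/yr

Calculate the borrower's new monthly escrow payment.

$1,105.18

Windstorm insurance: $2,486.40 annually
Municipal property tax: $2,481.54 × 2 = $4,963.08 annually
Condo association dues: $4,797.24 annually
Total annual escrow = $2,486.40 + $4,963.08 + $4,797.24 = $12,246.72
Base monthly escrow = $12,246.72 / 12 = $1,020.56
Monthly shortage recovery: $1,015.44 ÷ 12 = $84.62
Adjusted monthly = $1,020.56 + $84.62 = $1,105.18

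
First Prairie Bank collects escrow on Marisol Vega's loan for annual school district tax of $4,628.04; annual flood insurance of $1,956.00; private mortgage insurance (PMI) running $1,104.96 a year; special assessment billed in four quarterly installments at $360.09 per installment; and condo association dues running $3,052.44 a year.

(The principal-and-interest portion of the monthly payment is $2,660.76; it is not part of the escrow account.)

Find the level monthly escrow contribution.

School district tax: $4,628.04
Flood insurance: $1,956.00
Private mortgage insurance (PMI): $1,104.96
Special assessment: $360.09 × 4 = $1,440.36
Condo association dues: $3,052.44
Total per year = $4,628.04 + $1,956.00 + $1,104.96 + $1,440.36 + $3,052.44 = $12,181.80
Monthly = $12,181.80 ÷ 12 = $1,015.15

$1,015.15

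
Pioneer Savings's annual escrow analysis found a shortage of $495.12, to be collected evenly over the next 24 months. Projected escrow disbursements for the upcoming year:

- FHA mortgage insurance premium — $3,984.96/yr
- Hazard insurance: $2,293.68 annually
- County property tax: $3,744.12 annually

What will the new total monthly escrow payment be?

FHA mortgage insurance premium — $3,984.96
Hazard insurance — $2,293.68
County property tax — $3,744.12
Yearly total = $10,022.76
Base monthly escrow = $10,022.76 ÷ 12 = $835.23
Monthly shortage recovery: $495.12 / 24 = $20.63
New monthly escrow = $835.23 + $20.63 = $855.86

$855.86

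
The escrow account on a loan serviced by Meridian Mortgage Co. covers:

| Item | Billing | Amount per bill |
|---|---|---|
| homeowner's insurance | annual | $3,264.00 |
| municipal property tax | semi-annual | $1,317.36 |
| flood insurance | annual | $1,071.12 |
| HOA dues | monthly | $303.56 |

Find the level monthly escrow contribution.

Homeowner's insurance — $3,264.00 annually
Municipal property tax — $1,317.36 × 2 = $2,634.72 annually
Flood insurance — $1,071.12 annually
HOA dues — $303.56 × 12 = $3,642.72 annually
Total per year = $3,264.00 + $2,634.72 + $1,071.12 + $3,642.72 = $10,612.56
Base monthly escrow = $10,612.56 ÷ 12 = $884.38

$884.38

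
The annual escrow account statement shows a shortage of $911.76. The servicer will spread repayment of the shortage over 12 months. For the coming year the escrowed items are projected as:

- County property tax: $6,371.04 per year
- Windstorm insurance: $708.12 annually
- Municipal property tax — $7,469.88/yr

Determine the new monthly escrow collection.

County property tax = $6,371.04/yr
Windstorm insurance = $708.12/yr
Municipal property tax = $7,469.88/yr
Annual escrow total = $6,371.04 + $708.12 + $7,469.88 = $14,549.04
Monthly escrow = $14,549.04 / 12 = $1,212.42
Shortage per month = $911.76 ÷ 12 = $75.98
Adjusted monthly = $1,212.42 + $75.98 = $1,288.40

$1,288.40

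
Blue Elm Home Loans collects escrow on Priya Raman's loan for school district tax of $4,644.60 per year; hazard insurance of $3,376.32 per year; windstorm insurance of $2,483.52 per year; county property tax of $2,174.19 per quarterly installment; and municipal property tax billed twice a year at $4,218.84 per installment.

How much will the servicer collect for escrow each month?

$2,303.24

School district tax — $4,644.60/yr
Hazard insurance — $3,376.32/yr
Windstorm insurance — $2,483.52/yr
County property tax — $2,174.19 × 4 = $8,696.76/yr
Municipal property tax — $4,218.84 × 2 = $8,437.68/yr
Annual escrow total = $4,644.60 + $3,376.32 + $2,483.52 + $8,696.76 + $8,437.68 = $27,638.88
Base monthly escrow = $27,638.88 / 12 = $2,303.24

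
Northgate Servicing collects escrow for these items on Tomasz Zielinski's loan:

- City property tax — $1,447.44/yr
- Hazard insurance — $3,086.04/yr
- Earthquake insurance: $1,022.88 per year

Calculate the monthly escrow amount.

$463.03

City property tax — $1,447.44
Hazard insurance — $3,086.04
Earthquake insurance — $1,022.88
Combined annual = $1,447.44 + $3,086.04 + $1,022.88 = $5,556.36
Monthly escrow = $5,556.36 / 12 = $463.03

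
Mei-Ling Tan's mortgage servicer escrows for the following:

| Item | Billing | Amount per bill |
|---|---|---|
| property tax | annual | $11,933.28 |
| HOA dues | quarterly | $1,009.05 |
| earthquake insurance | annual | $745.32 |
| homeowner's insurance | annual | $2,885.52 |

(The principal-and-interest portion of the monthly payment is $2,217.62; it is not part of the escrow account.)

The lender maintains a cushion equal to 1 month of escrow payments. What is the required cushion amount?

Property tax = $11,933.28 per year
HOA dues = $1,009.05 × 4 = $4,036.20 per year
Earthquake insurance = $745.32 per year
Homeowner's insurance = $2,885.52 per year
Annual escrow total = $11,933.28 + $4,036.20 + $745.32 + $2,885.52 = $19,600.32
Monthly = $19,600.32 / 12 = $1,633.36
Cushion = 1 × $1,633.36 = $1,633.36

$1,633.36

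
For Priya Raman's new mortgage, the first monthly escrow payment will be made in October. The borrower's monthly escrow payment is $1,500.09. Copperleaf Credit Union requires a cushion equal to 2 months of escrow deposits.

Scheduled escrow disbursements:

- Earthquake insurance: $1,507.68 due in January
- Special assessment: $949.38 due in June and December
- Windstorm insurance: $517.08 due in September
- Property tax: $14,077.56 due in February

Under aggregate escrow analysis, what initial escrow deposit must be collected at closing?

Cushion = 2 × $1,500.09 = $3,000.18
Trial balance (start $0, +$1,500.09 each month, − disbursements):
  Oct: +$1,500.09 → $1,500.09
  Nov: +$1,500.09 → $3,000.18
  Dec: +$1,500.09 − $949.38 → $3,550.89
  Jan: +$1,500.09 − $1,507.68 → $3,543.30
  Feb: +$1,500.09 − $14,077.56 → -$9,034.17
  Mar: +$1,500.09 → -$7,534.08
  Apr: +$1,500.09 → -$6,033.99
  May: +$1,500.09 → -$4,533.90
  Jun: +$1,500.09 − $949.38 → -$3,983.19
  Jul: +$1,500.09 → -$2,483.10
  Aug: +$1,500.09 → -$983.01
  Sep: +$1,500.09 − $517.08 → $0.00
Lowest trial balance = -$9,034.17 (Feb)
Initial deposit = cushion − low point = $3,000.18 − (-$9,034.17) = $12,034.35

$12,034.35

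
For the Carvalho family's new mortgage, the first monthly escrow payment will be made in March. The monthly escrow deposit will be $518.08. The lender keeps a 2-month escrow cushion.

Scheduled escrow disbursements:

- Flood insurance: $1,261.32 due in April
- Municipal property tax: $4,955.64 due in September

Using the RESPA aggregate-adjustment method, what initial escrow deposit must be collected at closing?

Cushion = 2 × $518.08 = $1,036.16
Trial balance (start $0, +$518.08 each month, − disbursements):
  Mar: +$518.08 → $518.08
  Apr: +$518.08 − $1,261.32 → -$225.16
  May: +$518.08 → $292.92
  Jun: +$518.08 → $811.00
  Jul: +$518.08 → $1,329.08
  Aug: +$518.08 → $1,847.16
  Sep: +$518.08 − $4,955.64 → -$2,590.40
  Oct: +$518.08 → -$2,072.32
  Nov: +$518.08 → -$1,554.24
  Dec: +$518.08 → -$1,036.16
  Jan: +$518.08 → -$518.08
  Feb: +$518.08 → $0.00
Lowest trial balance = -$2,590.40 (Sep)
Initial deposit = cushion − low point = $1,036.16 − (-$2,590.40) = $3,626.56

$3,626.56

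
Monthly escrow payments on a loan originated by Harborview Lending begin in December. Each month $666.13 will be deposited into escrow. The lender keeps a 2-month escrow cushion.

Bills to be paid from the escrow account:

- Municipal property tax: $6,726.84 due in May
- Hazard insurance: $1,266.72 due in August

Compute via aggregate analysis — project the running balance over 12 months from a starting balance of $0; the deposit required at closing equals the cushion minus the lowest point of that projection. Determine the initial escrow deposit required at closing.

$4,062.32

Cushion = 2 × $666.13 = $1,332.26
Trial balance (start $0, +$666.13 each month, − disbursements):
  Dec: +$666.13 → $666.13
  Jan: +$666.13 → $1,332.26
  Feb: +$666.13 → $1,998.39
  Mar: +$666.13 → $2,664.52
  Apr: +$666.13 → $3,330.65
  May: +$666.13 − $6,726.84 → -$2,730.06
  Jun: +$666.13 → -$2,063.93
  Jul: +$666.13 → -$1,397.80
  Aug: +$666.13 − $1,266.72 → -$1,998.39
  Sep: +$666.13 → -$1,332.26
  Oct: +$666.13 → -$666.13
  Nov: +$666.13 → $0.00
Lowest trial balance = -$2,730.06 (May)
Initial deposit = cushion − low point = $1,332.26 − (-$2,730.06) = $4,062.32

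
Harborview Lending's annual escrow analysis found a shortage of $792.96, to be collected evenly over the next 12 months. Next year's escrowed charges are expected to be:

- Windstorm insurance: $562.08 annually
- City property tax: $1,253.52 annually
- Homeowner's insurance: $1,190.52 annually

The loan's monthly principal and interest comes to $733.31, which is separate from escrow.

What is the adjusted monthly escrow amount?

$316.59

Windstorm insurance = $562.08
City property tax = $1,253.52
Homeowner's insurance = $1,190.52
Yearly total = $562.08 + $1,253.52 + $1,190.52 = $3,006.12
Base monthly escrow = $3,006.12 ÷ 12 = $250.51
Shortage spread = $792.96 ÷ 12 = $66.08/mo
Adjusted monthly = $250.51 + $66.08 = $316.59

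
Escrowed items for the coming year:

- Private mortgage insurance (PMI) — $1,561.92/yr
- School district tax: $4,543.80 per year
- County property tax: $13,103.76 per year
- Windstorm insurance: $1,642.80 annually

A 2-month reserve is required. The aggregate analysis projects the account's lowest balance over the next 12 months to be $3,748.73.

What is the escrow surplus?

$273.35

Private mortgage insurance (PMI) — $1,561.92 per year
School district tax — $4,543.80 per year
County property tax — $13,103.76 per year
Windstorm insurance — $1,642.80 per year
Annual escrow total = $20,852.28
Monthly escrow = $20,852.28 / 12 = $1,737.69
Required cushion = 2 × $1,737.69 = $3,475.38
Excess over cushion: $3,748.73 − $3,475.38 = $273.35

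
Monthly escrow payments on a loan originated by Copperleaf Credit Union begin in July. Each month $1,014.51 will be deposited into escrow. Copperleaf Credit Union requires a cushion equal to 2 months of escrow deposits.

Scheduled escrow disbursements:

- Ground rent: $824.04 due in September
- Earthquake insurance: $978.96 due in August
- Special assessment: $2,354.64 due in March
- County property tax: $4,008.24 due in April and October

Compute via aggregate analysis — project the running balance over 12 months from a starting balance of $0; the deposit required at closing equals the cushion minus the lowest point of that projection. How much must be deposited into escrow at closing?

Cushion = 2 × $1,014.51 = $2,029.02
Trial balance (start $0, +$1,014.51 each month, − disbursements):
  Jul: +$1,014.51 → $1,014.51
  Aug: +$1,014.51 − $978.96 → $1,050.06
  Sep: +$1,014.51 − $824.04 → $1,240.53
  Oct: +$1,014.51 − $4,008.24 → -$1,753.20
  Nov: +$1,014.51 → -$738.69
  Dec: +$1,014.51 → $275.82
  Jan: +$1,014.51 → $1,290.33
  Feb: +$1,014.51 → $2,304.84
  Mar: +$1,014.51 − $2,354.64 → $964.71
  Apr: +$1,014.51 − $4,008.24 → -$2,029.02
  May: +$1,014.51 → -$1,014.51
  Jun: +$1,014.51 → $0.00
Lowest trial balance = -$2,029.02 (Apr)
Initial deposit = cushion − low point = $2,029.02 − (-$2,029.02) = $4,058.04

$4,058.04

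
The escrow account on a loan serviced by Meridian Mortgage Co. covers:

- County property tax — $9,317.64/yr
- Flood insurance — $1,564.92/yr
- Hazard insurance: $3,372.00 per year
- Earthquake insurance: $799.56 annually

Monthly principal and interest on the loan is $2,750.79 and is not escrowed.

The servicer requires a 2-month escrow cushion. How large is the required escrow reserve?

$2,509.02

County property tax = $9,317.64/yr
Flood insurance = $1,564.92/yr
Hazard insurance = $3,372.00/yr
Earthquake insurance = $799.56/yr
Total per year = $9,317.64 + $1,564.92 + $3,372.00 + $799.56 = $15,054.12
Per month = $15,054.12 ÷ 12 = $1,254.51
Required cushion = 2 × $1,254.51 = $2,509.02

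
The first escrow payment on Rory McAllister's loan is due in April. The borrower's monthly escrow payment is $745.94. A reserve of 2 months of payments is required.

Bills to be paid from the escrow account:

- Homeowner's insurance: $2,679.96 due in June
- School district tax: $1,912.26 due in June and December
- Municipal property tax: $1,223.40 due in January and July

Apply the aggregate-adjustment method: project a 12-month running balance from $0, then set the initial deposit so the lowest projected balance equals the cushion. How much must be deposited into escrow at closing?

Cushion = 2 × $745.94 = $1,491.88
Trial balance (start $0, +$745.94 each month, − disbursements):
  Apr: +$745.94 → $745.94
  May: +$745.94 → $1,491.88
  Jun: +$745.94 − $4,592.22 → -$2,354.40
  Jul: +$745.94 − $1,223.40 → -$2,831.86
  Aug: +$745.94 → -$2,085.92
  Sep: +$745.94 → -$1,339.98
  Oct: +$745.94 → -$594.04
  Nov: +$745.94 → $151.90
  Dec: +$745.94 − $1,912.26 → -$1,014.42
  Jan: +$745.94 − $1,223.40 → -$1,491.88
  Feb: +$745.94 → -$745.94
  Mar: +$745.94 → $0.00
Lowest trial balance = -$2,831.86 (Jul)
Initial deposit = cushion − low point = $1,491.88 − (-$2,831.86) = $4,323.74

$4,323.74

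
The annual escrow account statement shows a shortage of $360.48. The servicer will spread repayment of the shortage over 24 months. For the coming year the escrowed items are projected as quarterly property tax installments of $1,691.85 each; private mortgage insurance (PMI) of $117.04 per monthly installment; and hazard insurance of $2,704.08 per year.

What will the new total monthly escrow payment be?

Property tax — $1,691.85 × 4 = $6,767.40
Private mortgage insurance (PMI) — $117.04 × 12 = $1,404.48
Hazard insurance — $2,704.08
Total annual escrow = $6,767.40 + $1,404.48 + $2,704.08 = $10,875.96
Base monthly escrow = $10,875.96 / 12 = $906.33
Shortage per month = $360.48 / 24 = $15.02
Adjusted monthly = $906.33 + $15.02 = $921.35

$921.35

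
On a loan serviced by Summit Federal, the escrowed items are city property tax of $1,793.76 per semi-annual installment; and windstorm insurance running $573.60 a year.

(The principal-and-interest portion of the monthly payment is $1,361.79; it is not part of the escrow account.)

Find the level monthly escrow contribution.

$346.76

City property tax: $1,793.76 × 2 = $3,587.52
Windstorm insurance: $573.60
Combined annual = $3,587.52 + $573.60 = $4,161.12
Per month = $4,161.12 / 12 = $346.76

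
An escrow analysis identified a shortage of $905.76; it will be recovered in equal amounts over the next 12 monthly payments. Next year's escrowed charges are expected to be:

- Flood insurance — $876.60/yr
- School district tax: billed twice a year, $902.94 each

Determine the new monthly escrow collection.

Flood insurance: $876.60
School district tax: $902.94 × 2 = $1,805.88
Total annual escrow = $2,682.48
Base monthly escrow = $2,682.48 ÷ 12 = $223.54
Shortage per month = $905.76 ÷ 12 = $75.48
New monthly escrow = $223.54 + $75.48 = $299.02

$299.02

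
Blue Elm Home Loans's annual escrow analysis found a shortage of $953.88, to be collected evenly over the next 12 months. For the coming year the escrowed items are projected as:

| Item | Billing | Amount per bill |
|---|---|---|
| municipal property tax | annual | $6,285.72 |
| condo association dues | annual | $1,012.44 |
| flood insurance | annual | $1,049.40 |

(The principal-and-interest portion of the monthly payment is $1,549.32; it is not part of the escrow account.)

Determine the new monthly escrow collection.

$775.12

Municipal property tax — $6,285.72
Condo association dues — $1,012.44
Flood insurance — $1,049.40
Combined annual = $6,285.72 + $1,012.44 + $1,049.40 = $8,347.56
Base monthly escrow = $8,347.56 ÷ 12 = $695.63
Shortage per month = $953.88 / 12 = $79.49
Adjusted monthly = $695.63 + $79.49 = $775.12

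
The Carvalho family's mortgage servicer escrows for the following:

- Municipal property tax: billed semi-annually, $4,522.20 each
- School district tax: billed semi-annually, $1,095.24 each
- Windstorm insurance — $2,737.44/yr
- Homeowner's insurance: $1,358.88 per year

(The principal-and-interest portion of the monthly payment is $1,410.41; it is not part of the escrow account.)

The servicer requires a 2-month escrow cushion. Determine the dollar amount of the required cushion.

Municipal property tax = $4,522.20 × 2 = $9,044.40/yr
School district tax = $1,095.24 × 2 = $2,190.48/yr
Windstorm insurance = $2,737.44/yr
Homeowner's insurance = $1,358.88/yr
Total per year = $9,044.40 + $2,190.48 + $2,737.44 + $1,358.88 = $15,331.20
Per month = $15,331.20 ÷ 12 = $1,277.60
Cushion = 2 × $1,277.60 = $2,555.20

$2,555.20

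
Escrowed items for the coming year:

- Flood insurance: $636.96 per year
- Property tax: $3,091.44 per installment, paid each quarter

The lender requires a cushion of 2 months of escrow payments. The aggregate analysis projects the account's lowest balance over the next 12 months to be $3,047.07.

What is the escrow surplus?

Flood insurance = $636.96
Property tax = $3,091.44 × 4 = $12,365.76
Total per year = $13,002.72
Monthly escrow = $13,002.72 / 12 = $1,083.56
Required reserve = 2 × $1,083.56 = $2,167.12
Excess over cushion: $3,047.07 − $2,167.12 = $879.95

$879.95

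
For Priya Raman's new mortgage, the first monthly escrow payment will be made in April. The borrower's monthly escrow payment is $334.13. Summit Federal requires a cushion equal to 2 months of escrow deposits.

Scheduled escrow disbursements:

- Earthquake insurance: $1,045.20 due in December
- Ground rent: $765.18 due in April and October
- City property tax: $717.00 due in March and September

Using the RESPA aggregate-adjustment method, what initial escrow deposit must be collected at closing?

Cushion = 2 × $334.13 = $668.26
Trial balance (start $0, +$334.13 each month, − disbursements):
  Apr: +$334.13 − $765.18 → -$431.05
  May: +$334.13 → -$96.92
  Jun: +$334.13 → $237.21
  Jul: +$334.13 → $571.34
  Aug: +$334.13 → $905.47
  Sep: +$334.13 − $717.00 → $522.60
  Oct: +$334.13 − $765.18 → $91.55
  Nov: +$334.13 → $425.68
  Dec: +$334.13 − $1,045.20 → -$285.39
  Jan: +$334.13 → $48.74
  Feb: +$334.13 → $382.87
  Mar: +$334.13 − $717.00 → $0.00
Lowest trial balance = -$431.05 (Apr)
Initial deposit = cushion − low point = $668.26 − (-$431.05) = $1,099.31

$1,099.31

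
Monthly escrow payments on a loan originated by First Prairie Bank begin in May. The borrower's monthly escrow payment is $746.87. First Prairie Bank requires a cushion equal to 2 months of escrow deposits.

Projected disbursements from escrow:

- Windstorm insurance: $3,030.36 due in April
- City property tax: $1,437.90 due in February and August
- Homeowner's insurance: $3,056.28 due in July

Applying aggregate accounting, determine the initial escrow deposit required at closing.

Cushion = 2 × $746.87 = $1,493.74
Trial balance (start $0, +$746.87 each month, − disbursements):
  May: +$746.87 → $746.87
  Jun: +$746.87 → $1,493.74
  Jul: +$746.87 − $3,056.28 → -$815.67
  Aug: +$746.87 − $1,437.90 → -$1,506.70
  Sep: +$746.87 → -$759.83
  Oct: +$746.87 → -$12.96
  Nov: +$746.87 → $733.91
  Dec: +$746.87 → $1,480.78
  Jan: +$746.87 → $2,227.65
  Feb: +$746.87 − $1,437.90 → $1,536.62
  Mar: +$746.87 → $2,283.49
  Apr: +$746.87 − $3,030.36 → $0.00
Lowest trial balance = -$1,506.70 (Aug)
Initial deposit = cushion − low point = $1,493.74 − (-$1,506.70) = $3,000.44

$3,000.44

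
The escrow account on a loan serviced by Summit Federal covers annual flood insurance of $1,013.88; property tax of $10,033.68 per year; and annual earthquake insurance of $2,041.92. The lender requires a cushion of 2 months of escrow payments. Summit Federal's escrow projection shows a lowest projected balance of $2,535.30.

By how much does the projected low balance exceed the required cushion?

$353.72

Flood insurance: $1,013.88 annually
Property tax: $10,033.68 annually
Earthquake insurance: $2,041.92 annually
Total per year = $13,089.48
Per month = $13,089.48 ÷ 12 = $1,090.79
Required reserve = 2 × $1,090.79 = $2,181.58
Surplus = $2,535.30 − $2,181.58 = $353.72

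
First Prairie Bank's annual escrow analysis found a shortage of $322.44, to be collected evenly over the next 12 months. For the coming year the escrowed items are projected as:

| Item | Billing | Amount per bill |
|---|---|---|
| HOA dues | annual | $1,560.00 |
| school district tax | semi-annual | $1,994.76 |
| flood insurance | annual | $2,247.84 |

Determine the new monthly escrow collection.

$676.65

HOA dues: $1,560.00
School district tax: $1,994.76 × 2 = $3,989.52
Flood insurance: $2,247.84
Annual escrow total = $1,560.00 + $3,989.52 + $2,247.84 = $7,797.36
Monthly escrow = $7,797.36 / 12 = $649.78
Shortage per month = $322.44 / 12 = $26.87
Adjusted monthly = $649.78 + $26.87 = $676.65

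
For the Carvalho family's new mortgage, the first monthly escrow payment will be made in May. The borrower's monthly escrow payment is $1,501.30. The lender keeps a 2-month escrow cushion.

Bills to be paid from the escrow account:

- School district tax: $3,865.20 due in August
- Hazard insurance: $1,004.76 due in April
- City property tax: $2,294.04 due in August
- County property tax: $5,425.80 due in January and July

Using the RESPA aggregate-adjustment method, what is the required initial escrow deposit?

$8,582.44

Cushion = 2 × $1,501.30 = $3,002.60
Trial balance (start $0, +$1,501.30 each month, − disbursements):
  May: +$1,501.30 → $1,501.30
  Jun: +$1,501.30 → $3,002.60
  Jul: +$1,501.30 − $5,425.80 → -$921.90
  Aug: +$1,501.30 − $6,159.24 → -$5,579.84
  Sep: +$1,501.30 → -$4,078.54
  Oct: +$1,501.30 → -$2,577.24
  Nov: +$1,501.30 → -$1,075.94
  Dec: +$1,501.30 → $425.36
  Jan: +$1,501.30 − $5,425.80 → -$3,499.14
  Feb: +$1,501.30 → -$1,997.84
  Mar: +$1,501.30 → -$496.54
  Apr: +$1,501.30 − $1,004.76 → $0.00
Lowest trial balance = -$5,579.84 (Aug)
Initial deposit = cushion − low point = $3,002.60 − (-$5,579.84) = $8,582.44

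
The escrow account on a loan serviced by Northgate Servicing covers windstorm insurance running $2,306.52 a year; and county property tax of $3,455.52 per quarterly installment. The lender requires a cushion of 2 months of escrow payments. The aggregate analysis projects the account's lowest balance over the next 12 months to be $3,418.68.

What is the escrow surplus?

Windstorm insurance = $2,306.52 per year
County property tax = $3,455.52 × 4 = $13,822.08 per year
Annual escrow total = $16,128.60
Per month = $16,128.60 ÷ 12 = $1,344.05
Cushion = 2 × $1,344.05 = $2,688.10
Excess over cushion: $3,418.68 − $2,688.10 = $730.58

$730.58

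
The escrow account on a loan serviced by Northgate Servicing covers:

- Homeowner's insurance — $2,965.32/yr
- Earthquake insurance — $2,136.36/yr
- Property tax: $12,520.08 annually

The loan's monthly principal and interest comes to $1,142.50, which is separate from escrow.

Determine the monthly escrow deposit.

$1,468.48

Homeowner's insurance = $2,965.32
Earthquake insurance = $2,136.36
Property tax = $12,520.08
Combined annual = $2,965.32 + $2,136.36 + $12,520.08 = $17,621.76
Monthly = $17,621.76 / 12 = $1,468.48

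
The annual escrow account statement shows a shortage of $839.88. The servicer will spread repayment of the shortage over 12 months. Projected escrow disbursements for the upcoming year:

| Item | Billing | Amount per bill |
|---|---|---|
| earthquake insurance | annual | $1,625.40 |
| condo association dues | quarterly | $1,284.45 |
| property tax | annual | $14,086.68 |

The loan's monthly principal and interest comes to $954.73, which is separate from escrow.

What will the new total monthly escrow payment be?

Earthquake insurance: $1,625.40 per year
Condo association dues: $1,284.45 × 4 = $5,137.80 per year
Property tax: $14,086.68 per year
Yearly total = $1,625.40 + $5,137.80 + $14,086.68 = $20,849.88
Monthly = $20,849.88 / 12 = $1,737.49
Shortage per month = $839.88 / 12 = $69.99
New monthly escrow = $1,737.49 + $69.99 = $1,807.48

$1,807.48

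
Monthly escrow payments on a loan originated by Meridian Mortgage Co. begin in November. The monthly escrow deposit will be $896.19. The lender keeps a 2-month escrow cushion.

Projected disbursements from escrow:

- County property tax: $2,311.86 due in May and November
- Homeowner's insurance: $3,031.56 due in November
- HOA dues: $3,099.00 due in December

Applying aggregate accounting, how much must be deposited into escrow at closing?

Cushion = 2 × $896.19 = $1,792.38
Trial balance (start $0, +$896.19 each month, − disbursements):
  Nov: +$896.19 − $5,343.42 → -$4,447.23
  Dec: +$896.19 − $3,099.00 → -$6,650.04
  Jan: +$896.19 → -$5,753.85
  Feb: +$896.19 → -$4,857.66
  Mar: +$896.19 → -$3,961.47
  Apr: +$896.19 → -$3,065.28
  May: +$896.19 − $2,311.86 → -$4,480.95
  Jun: +$896.19 → -$3,584.76
  Jul: +$896.19 → -$2,688.57
  Aug: +$896.19 → -$1,792.38
  Sep: +$896.19 → -$896.19
  Oct: +$896.19 → $0.00
Lowest trial balance = -$6,650.04 (Dec)
Initial deposit = cushion − low point = $1,792.38 − (-$6,650.04) = $8,442.42

$8,442.42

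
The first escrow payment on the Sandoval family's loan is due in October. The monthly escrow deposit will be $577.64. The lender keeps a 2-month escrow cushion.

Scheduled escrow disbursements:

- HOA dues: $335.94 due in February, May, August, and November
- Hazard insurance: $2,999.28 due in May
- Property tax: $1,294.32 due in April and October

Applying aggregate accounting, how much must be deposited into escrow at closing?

Cushion = 2 × $577.64 = $1,155.28
Trial balance (start $0, +$577.64 each month, − disbursements):
  Oct: +$577.64 − $1,294.32 → -$716.68
  Nov: +$577.64 − $335.94 → -$474.98
  Dec: +$577.64 → $102.66
  Jan: +$577.64 → $680.30
  Feb: +$577.64 − $335.94 → $922.00
  Mar: +$577.64 → $1,499.64
  Apr: +$577.64 − $1,294.32 → $782.96
  May: +$577.64 − $3,335.22 → -$1,974.62
  Jun: +$577.64 → -$1,396.98
  Jul: +$577.64 → -$819.34
  Aug: +$577.64 − $335.94 → -$577.64
  Sep: +$577.64 → $0.00
Lowest trial balance = -$1,974.62 (May)
Initial deposit = cushion − low point = $1,155.28 − (-$1,974.62) = $3,129.90

$3,129.90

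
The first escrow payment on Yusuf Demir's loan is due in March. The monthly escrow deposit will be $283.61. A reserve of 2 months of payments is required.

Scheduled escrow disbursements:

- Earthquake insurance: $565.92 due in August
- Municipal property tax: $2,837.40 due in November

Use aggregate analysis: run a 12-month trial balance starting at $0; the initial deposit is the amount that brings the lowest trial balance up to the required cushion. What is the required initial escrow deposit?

$1,418.05

Cushion = 2 × $283.61 = $567.22
Trial balance (start $0, +$283.61 each month, − disbursements):
  Mar: +$283.61 → $283.61
  Apr: +$283.61 → $567.22
  May: +$283.61 → $850.83
  Jun: +$283.61 → $1,134.44
  Jul: +$283.61 → $1,418.05
  Aug: +$283.61 − $565.92 → $1,135.74
  Sep: +$283.61 → $1,419.35
  Oct: +$283.61 → $1,702.96
  Nov: +$283.61 − $2,837.40 → -$850.83
  Dec: +$283.61 → -$567.22
  Jan: +$283.61 → -$283.61
  Feb: +$283.61 → $0.00
Lowest trial balance = -$850.83 (Nov)
Initial deposit = cushion − low point = $567.22 − (-$850.83) = $1,418.05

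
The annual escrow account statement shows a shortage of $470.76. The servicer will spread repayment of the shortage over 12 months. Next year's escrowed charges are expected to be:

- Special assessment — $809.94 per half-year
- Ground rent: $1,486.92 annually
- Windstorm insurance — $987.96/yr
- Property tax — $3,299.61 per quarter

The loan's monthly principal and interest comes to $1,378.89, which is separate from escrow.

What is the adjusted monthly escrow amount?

Special assessment = $809.94 × 2 = $1,619.88/yr
Ground rent = $1,486.92/yr
Windstorm insurance = $987.96/yr
Property tax = $3,299.61 × 4 = $13,198.44/yr
Total annual escrow = $1,619.88 + $1,486.92 + $987.96 + $13,198.44 = $17,293.20
Base monthly escrow = $17,293.20 ÷ 12 = $1,441.10
Shortage per month = $470.76 ÷ 12 = $39.23
New monthly escrow = $1,441.10 + $39.23 = $1,480.33

$1,480.33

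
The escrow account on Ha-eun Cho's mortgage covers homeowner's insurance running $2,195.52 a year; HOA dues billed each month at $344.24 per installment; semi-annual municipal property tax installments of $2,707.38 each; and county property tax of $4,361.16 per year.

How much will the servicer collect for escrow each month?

Homeowner's insurance = $2,195.52
HOA dues = $344.24 × 12 = $4,130.88
Municipal property tax = $2,707.38 × 2 = $5,414.76
County property tax = $4,361.16
Yearly total = $2,195.52 + $4,130.88 + $5,414.76 + $4,361.16 = $16,102.32
Per month = $16,102.32 ÷ 12 = $1,341.86

$1,341.86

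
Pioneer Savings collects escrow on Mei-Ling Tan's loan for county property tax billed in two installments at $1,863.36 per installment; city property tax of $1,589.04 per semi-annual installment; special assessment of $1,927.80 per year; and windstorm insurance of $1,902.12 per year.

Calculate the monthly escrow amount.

$894.56

County property tax — $1,863.36 × 2 = $3,726.72 per year
City property tax — $1,589.04 × 2 = $3,178.08 per year
Special assessment — $1,927.80 per year
Windstorm insurance — $1,902.12 per year
Combined annual = $3,726.72 + $3,178.08 + $1,927.80 + $1,902.12 = $10,734.72
Per month = $10,734.72 / 12 = $894.56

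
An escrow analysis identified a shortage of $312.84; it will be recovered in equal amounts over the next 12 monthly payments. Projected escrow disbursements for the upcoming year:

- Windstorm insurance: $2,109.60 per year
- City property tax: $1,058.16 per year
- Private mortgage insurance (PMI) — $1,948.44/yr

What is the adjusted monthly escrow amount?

Windstorm insurance — $2,109.60/yr
City property tax — $1,058.16/yr
Private mortgage insurance (PMI) — $1,948.44/yr
Yearly total = $5,116.20
Base monthly escrow = $5,116.20 / 12 = $426.35
Monthly shortage recovery: $312.84 / 12 = $26.07
Adjusted monthly = $426.35 + $26.07 = $452.42

$452.42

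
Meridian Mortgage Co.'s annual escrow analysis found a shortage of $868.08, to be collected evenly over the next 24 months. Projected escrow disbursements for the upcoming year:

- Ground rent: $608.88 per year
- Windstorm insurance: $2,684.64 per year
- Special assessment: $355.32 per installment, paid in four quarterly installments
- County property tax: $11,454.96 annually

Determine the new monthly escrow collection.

Ground rent: $608.88
Windstorm insurance: $2,684.64
Special assessment: $355.32 × 4 = $1,421.28
County property tax: $11,454.96
Combined annual = $608.88 + $2,684.64 + $1,421.28 + $11,454.96 = $16,169.76
Monthly = $16,169.76 ÷ 12 = $1,347.48
Shortage per month = $868.08 ÷ 24 = $36.17
Adjusted monthly = $1,347.48 + $36.17 = $1,383.65

$1,383.65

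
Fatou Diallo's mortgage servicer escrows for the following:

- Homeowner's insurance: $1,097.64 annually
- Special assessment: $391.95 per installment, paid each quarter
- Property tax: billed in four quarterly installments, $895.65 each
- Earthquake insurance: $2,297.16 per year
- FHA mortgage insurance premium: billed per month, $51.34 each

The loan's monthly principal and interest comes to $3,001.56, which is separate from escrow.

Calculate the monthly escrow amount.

$763.44

Homeowner's insurance = $1,097.64 per year
Special assessment = $391.95 × 4 = $1,567.80 per year
Property tax = $895.65 × 4 = $3,582.60 per year
Earthquake insurance = $2,297.16 per year
FHA mortgage insurance premium = $51.34 × 12 = $616.08 per year
Total annual escrow = $1,097.64 + $1,567.80 + $3,582.60 + $2,297.16 + $616.08 = $9,161.28
Per month = $9,161.28 ÷ 12 = $763.44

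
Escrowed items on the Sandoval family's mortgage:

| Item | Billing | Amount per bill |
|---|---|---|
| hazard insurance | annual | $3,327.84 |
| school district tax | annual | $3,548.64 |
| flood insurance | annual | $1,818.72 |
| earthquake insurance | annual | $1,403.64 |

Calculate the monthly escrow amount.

$841.57

Hazard insurance — $3,327.84
School district tax — $3,548.64
Flood insurance — $1,818.72
Earthquake insurance — $1,403.64
Combined annual = $3,327.84 + $3,548.64 + $1,818.72 + $1,403.64 = $10,098.84
Monthly = $10,098.84 / 12 = $841.57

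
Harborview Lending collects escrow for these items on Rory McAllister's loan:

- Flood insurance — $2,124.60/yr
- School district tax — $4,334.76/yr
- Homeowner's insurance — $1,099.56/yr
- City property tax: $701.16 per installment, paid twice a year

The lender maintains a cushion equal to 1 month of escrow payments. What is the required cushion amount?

Flood insurance: $2,124.60
School district tax: $4,334.76
Homeowner's insurance: $1,099.56
City property tax: $701.16 × 2 = $1,402.32
Total per year = $8,961.24
Monthly = $8,961.24 ÷ 12 = $746.77
Reserve = 1 × $746.77 = $746.77

$746.77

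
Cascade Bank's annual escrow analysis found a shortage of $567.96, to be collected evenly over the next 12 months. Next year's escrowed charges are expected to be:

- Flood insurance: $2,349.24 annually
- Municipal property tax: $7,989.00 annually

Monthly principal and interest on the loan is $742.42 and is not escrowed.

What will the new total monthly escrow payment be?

Flood insurance: $2,349.24 per year
Municipal property tax: $7,989.00 per year
Annual escrow total = $10,338.24
Per month = $10,338.24 / 12 = $861.52
Shortage per month = $567.96 / 12 = $47.33
Adjusted monthly = $861.52 + $47.33 = $908.85

$908.85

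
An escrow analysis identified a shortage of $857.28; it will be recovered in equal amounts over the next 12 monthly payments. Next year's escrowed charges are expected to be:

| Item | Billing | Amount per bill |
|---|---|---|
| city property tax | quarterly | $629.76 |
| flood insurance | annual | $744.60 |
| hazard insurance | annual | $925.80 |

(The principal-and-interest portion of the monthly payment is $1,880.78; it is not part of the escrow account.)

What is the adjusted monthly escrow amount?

$420.56

City property tax: $629.76 × 4 = $2,519.04
Flood insurance: $744.60
Hazard insurance: $925.80
Yearly total = $4,189.44
Monthly = $4,189.44 ÷ 12 = $349.12
Shortage spread = $857.28 ÷ 12 = $71.44/mo
New monthly escrow = $349.12 + $71.44 = $420.56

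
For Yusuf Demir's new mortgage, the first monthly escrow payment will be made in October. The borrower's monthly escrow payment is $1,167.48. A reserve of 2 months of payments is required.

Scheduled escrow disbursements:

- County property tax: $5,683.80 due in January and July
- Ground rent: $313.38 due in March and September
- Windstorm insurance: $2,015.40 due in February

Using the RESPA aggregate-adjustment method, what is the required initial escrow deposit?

$4,356.54

Cushion = 2 × $1,167.48 = $2,334.96
Trial balance (start $0, +$1,167.48 each month, − disbursements):
  Oct: +$1,167.48 → $1,167.48
  Nov: +$1,167.48 → $2,334.96
  Dec: +$1,167.48 → $3,502.44
  Jan: +$1,167.48 − $5,683.80 → -$1,013.88
  Feb: +$1,167.48 − $2,015.40 → -$1,861.80
  Mar: +$1,167.48 − $313.38 → -$1,007.70
  Apr: +$1,167.48 → $159.78
  May: +$1,167.48 → $1,327.26
  Jun: +$1,167.48 → $2,494.74
  Jul: +$1,167.48 − $5,683.80 → -$2,021.58
  Aug: +$1,167.48 → -$854.10
  Sep: +$1,167.48 − $313.38 → $0.00
Lowest trial balance = -$2,021.58 (Jul)
Initial deposit = cushion − low point = $2,334.96 − (-$2,021.58) = $4,356.54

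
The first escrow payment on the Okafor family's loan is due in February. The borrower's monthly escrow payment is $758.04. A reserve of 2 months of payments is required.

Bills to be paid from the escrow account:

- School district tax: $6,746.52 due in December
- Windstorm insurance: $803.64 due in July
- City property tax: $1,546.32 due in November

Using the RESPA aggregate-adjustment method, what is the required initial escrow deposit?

$2,274.12

Cushion = 2 × $758.04 = $1,516.08
Trial balance (start $0, +$758.04 each month, − disbursements):
  Feb: +$758.04 → $758.04
  Mar: +$758.04 → $1,516.08
  Apr: +$758.04 → $2,274.12
  May: +$758.04 → $3,032.16
  Jun: +$758.04 → $3,790.20
  Jul: +$758.04 − $803.64 → $3,744.60
  Aug: +$758.04 → $4,502.64
  Sep: +$758.04 → $5,260.68
  Oct: +$758.04 → $6,018.72
  Nov: +$758.04 − $1,546.32 → $5,230.44
  Dec: +$758.04 − $6,746.52 → -$758.04
  Jan: +$758.04 → $0.00
Lowest trial balance = -$758.04 (Dec)
Initial deposit = cushion − low point = $1,516.08 − (-$758.04) = $2,274.12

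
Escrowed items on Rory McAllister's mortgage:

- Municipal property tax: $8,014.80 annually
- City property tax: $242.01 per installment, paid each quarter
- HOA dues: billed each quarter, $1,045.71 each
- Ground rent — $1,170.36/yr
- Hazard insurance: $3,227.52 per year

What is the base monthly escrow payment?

$1,463.63

Municipal property tax = $8,014.80
City property tax = $242.01 × 4 = $968.04
HOA dues = $1,045.71 × 4 = $4,182.84
Ground rent = $1,170.36
Hazard insurance = $3,227.52
Total per year = $8,014.80 + $968.04 + $4,182.84 + $1,170.36 + $3,227.52 = $17,563.56
Base monthly escrow = $17,563.56 ÷ 12 = $1,463.63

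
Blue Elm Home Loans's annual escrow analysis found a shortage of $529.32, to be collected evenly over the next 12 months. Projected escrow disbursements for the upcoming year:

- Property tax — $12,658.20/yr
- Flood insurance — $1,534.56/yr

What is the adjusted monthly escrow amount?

$1,226.84

Property tax — $12,658.20 annually
Flood insurance — $1,534.56 annually
Yearly total = $12,658.20 + $1,534.56 = $14,192.76
Base monthly escrow = $14,192.76 ÷ 12 = $1,182.73
Monthly shortage recovery: $529.32 ÷ 12 = $44.11
Adjusted monthly = $1,182.73 + $44.11 = $1,226.84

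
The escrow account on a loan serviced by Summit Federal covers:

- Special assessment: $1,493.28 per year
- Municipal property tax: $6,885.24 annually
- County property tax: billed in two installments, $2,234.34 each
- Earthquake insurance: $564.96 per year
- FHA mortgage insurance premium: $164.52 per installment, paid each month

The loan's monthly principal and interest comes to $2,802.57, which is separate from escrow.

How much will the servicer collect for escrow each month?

Special assessment: $1,493.28 per year
Municipal property tax: $6,885.24 per year
County property tax: $2,234.34 × 2 = $4,468.68 per year
Earthquake insurance: $564.96 per year
FHA mortgage insurance premium: $164.52 × 12 = $1,974.24 per year
Total annual escrow = $1,493.28 + $6,885.24 + $4,468.68 + $564.96 + $1,974.24 = $15,386.40
Base monthly escrow = $15,386.40 / 12 = $1,282.20

$1,282.20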